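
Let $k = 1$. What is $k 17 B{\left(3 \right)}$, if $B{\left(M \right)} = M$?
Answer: $51$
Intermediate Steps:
$k 17 B{\left(3 \right)} = 1 \cdot 17 \cdot 3 = 17 \cdot 3 = 51$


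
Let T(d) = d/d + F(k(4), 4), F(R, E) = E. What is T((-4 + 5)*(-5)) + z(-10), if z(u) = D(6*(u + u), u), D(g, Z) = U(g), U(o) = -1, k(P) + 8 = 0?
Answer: 4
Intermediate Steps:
k(P) = -8 (k(P) = -8 + 0 = -8)
D(g, Z) = -1
T(d) = 5 (T(d) = d/d + 4 = 1 + 4 = 5)
z(u) = -1
T((-4 + 5)*(-5)) + z(-10) = 5 - 1 = 4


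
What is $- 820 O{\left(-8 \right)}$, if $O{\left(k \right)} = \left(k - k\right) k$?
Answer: $0$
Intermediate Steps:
$O{\left(k \right)} = 0$ ($O{\left(k \right)} = 0 k = 0$)
$- 820 O{\left(-8 \right)} = \left(-820\right) 0 = 0$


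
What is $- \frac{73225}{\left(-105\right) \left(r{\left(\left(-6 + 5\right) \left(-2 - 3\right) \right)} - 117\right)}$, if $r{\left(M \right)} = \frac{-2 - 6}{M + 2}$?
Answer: $- \frac{14645}{2481} \approx -5.9029$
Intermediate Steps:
$r{\left(M \right)} = - \frac{8}{2 + M}$
$- \frac{73225}{\left(-105\right) \left(r{\left(\left(-6 + 5\right) \left(-2 - 3\right) \right)} - 117\right)} = - \frac{73225}{\left(-105\right) \left(- \frac{8}{2 + \left(-6 + 5\right) \left(-2 - 3\right)} - 117\right)} = - \frac{73225}{\left(-105\right) \left(- \frac{8}{2 - -5} - 117\right)} = - \frac{73225}{\left(-105\right) \left(- \frac{8}{2 + 5} - 117\right)} = - \frac{73225}{\left(-105\right) \left(- \frac{8}{7} - 117\right)} = - \frac{73225}{\left(-105\right) \left(- \frac{827}{7}\right)} = - \frac{73225}{12405} = \left(-1\right) \frac{14645}{2481} = - \frac{14645}{2481}$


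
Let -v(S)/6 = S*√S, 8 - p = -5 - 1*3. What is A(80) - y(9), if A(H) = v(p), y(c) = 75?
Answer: -459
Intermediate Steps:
p = 16 (p = 8 - (-5 - 1*3) = 8 - (-5 - 3) = 8 - 1*(-8) = 8 + 8 = 16)
v(S) = -6*S^(3/2) (v(S) = -6*S*√S = -6*S^(3/2))
A(H) = -384 (A(H) = -6*16^(3/2) = -6*64 = -384)
A(80) - y(9) = -384 - 1*75 = -384 - 75 = -459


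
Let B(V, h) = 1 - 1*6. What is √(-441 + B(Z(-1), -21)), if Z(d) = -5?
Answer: I*√446 ≈ 21.119*I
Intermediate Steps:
B(V, h) = -5 (B(V, h) = 1 - 6 = -5)
√(-441 + B(Z(-1), -21)) = √(-441 - 5) = √(-446) = I*√446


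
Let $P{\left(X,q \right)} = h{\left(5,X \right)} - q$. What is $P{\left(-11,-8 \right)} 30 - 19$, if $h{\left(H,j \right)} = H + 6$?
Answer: $551$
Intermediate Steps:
$h{\left(H,j \right)} = 6 + H$
$P{\left(X,q \right)} = 11 - q$ ($P{\left(X,q \right)} = \left(6 + 5\right) - q = 11 - q$)
$P{\left(-11,-8 \right)} 30 - 19 = \left(11 - -8\right) 30 - 19 = \left(11 + 8\right) 30 - 19 = 19 \cdot 30 - 19 = 570 - 19 = 551$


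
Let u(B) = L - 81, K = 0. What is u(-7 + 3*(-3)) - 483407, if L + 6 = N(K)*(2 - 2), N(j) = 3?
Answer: -483494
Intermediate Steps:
L = -6 (L = -6 + 3*(2 - 2) = -6 + 3*0 = -6 + 0 = -6)
u(B) = -87 (u(B) = -6 - 81 = -87)
u(-7 + 3*(-3)) - 483407 = -87 - 483407 = -483494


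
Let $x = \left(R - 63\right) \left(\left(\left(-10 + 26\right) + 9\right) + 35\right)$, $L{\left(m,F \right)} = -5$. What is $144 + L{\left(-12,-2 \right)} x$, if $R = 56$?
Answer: $2244$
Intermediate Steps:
$x = -420$ ($x = \left(56 - 63\right) \left(\left(\left(-10 + 26\right) + 9\right) + 35\right) = - 7 \left(\left(16 + 9\right) + 35\right) = - 7 \left(25 + 35\right) = \left(-7\right) 60 = -420$)
$144 + L{\left(-12,-2 \right)} x = 144 - -2100 = 144 + 2100 = 2244$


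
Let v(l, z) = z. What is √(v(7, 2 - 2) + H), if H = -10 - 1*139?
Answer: I*√149 ≈ 12.207*I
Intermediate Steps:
H = -149 (H = -10 - 139 = -149)
√(v(7, 2 - 2) + H) = √((2 - 2) - 149) = √(0 - 149) = √(-149) = I*√149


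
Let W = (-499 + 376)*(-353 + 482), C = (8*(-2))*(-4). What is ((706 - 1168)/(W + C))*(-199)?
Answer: -91938/15803 ≈ -5.8178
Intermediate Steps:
C = 64 (C = -16*(-4) = 64)
W = -15867 (W = -123*129 = -15867)
((706 - 1168)/(W + C))*(-199) = ((706 - 1168)/(-15867 + 64))*(-199) = -462/(-15803)*(-199) = -462*(-1/15803)*(-199) = (462/15803)*(-199) = -91938/15803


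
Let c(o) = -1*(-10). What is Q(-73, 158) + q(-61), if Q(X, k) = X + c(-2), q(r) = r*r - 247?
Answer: 3411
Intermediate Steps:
c(o) = 10
q(r) = -247 + r² (q(r) = r² - 247 = -247 + r²)
Q(X, k) = 10 + X (Q(X, k) = X + 10 = 10 + X)
Q(-73, 158) + q(-61) = (10 - 73) + (-247 + (-61)²) = -63 + (-247 + 3721) = -63 + 3474 = 3411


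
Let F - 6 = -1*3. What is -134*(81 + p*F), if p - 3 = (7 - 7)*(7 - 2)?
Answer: -12060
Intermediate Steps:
F = 3 (F = 6 - 1*3 = 6 - 3 = 3)
p = 3 (p = 3 + (7 - 7)*(7 - 2) = 3 + 0*5 = 3 + 0 = 3)
-134*(81 + p*F) = -134*(81 + 3*3) = -134*(81 + 9) = -134*90 = -12060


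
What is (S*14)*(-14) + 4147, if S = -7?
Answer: 5519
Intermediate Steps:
(S*14)*(-14) + 4147 = -7*14*(-14) + 4147 = -98*(-14) + 4147 = 1372 + 4147 = 5519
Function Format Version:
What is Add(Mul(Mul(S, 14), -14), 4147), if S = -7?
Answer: 5519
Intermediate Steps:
Add(Mul(Mul(S, 14), -14), 4147) = Add(Mul(Mul(-7, 14), -14), 4147) = Add(Mul(-98, -14), 4147) = Add(1372, 4147) = 5519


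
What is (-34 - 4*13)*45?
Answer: -3870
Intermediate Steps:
(-34 - 4*13)*45 = (-34 - 52)*45 = -86*45 = -3870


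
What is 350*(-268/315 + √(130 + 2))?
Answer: -2680/9 + 700*√33 ≈ 3723.4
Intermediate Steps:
350*(-268/315 + √(130 + 2)) = 350*(-268*1/315 + √132) = 350*(-268/315 + 2*√33) = -2680/9 + 700*√33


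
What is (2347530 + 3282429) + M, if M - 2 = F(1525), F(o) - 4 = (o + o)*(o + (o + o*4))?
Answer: 33537465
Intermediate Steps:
F(o) = 4 + 12*o² (F(o) = 4 + (o + o)*(o + (o + o*4)) = 4 + (2*o)*(o + (o + 4*o)) = 4 + (2*o)*(o + 5*o) = 4 + (2*o)*(6*o) = 4 + 12*o²)
M = 27907506 (M = 2 + (4 + 12*1525²) = 2 + (4 + 12*2325625) = 2 + (4 + 27907500) = 2 + 27907504 = 27907506)
(2347530 + 3282429) + M = (2347530 + 3282429) + 27907506 = 5629959 + 27907506 = 33537465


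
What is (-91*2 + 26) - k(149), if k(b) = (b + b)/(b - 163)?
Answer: -943/7 ≈ -134.71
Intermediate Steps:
k(b) = 2*b/(-163 + b) (k(b) = (2*b)/(-163 + b) = 2*b/(-163 + b))
(-91*2 + 26) - k(149) = (-91*2 + 26) - 2*149/(-163 + 149) = (-91*2 + 26) - 2*149/(-14) = (-182 + 26) - 2*149*(-1)/14 = -156 - 1*(-149/7) = -156 + 149/7 = -943/7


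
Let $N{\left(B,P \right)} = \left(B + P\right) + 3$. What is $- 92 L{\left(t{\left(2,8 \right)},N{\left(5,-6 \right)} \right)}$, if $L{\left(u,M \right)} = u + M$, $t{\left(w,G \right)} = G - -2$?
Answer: $-1104$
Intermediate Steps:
$N{\left(B,P \right)} = 3 + B + P$
$t{\left(w,G \right)} = 2 + G$ ($t{\left(w,G \right)} = G + 2 = 2 + G$)
$L{\left(u,M \right)} = M + u$
$- 92 L{\left(t{\left(2,8 \right)},N{\left(5,-6 \right)} \right)} = - 92 \left(\left(3 + 5 - 6\right) + \left(2 + 8\right)\right) = - 92 \left(2 + 10\right) = \left(-92\right) 12 = -1104$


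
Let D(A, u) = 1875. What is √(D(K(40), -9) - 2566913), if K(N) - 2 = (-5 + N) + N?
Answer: I*√2565038 ≈ 1601.6*I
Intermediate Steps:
K(N) = -3 + 2*N (K(N) = 2 + ((-5 + N) + N) = 2 + (-5 + 2*N) = -3 + 2*N)
√(D(K(40), -9) - 2566913) = √(1875 - 2566913) = √(-2565038) = I*√2565038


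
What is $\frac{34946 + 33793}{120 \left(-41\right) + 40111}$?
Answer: $\frac{68739}{35191} \approx 1.9533$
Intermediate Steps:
$\frac{34946 + 33793}{120 \left(-41\right) + 40111} = \frac{68739}{-4920 + 40111} = \frac{68739}{35191}$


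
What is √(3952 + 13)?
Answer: √3965 ≈ 62.968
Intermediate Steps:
√(3952 + 13) = √3965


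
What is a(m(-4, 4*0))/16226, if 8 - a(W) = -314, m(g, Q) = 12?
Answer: 23/1159 ≈ 0.019845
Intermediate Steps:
a(W) = 322 (a(W) = 8 - 1*(-314) = 8 + 314 = 322)
a(m(-4, 4*0))/16226 = 322/16226 = 322*(1/16226) = 23/1159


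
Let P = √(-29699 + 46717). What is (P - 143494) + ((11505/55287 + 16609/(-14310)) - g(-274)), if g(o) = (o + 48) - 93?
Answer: -12586072533887/87906330 + √17018 ≈ -1.4305e+5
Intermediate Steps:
P = √17018 ≈ 130.45
g(o) = -45 + o (g(o) = (48 + o) - 93 = -45 + o)
(P - 143494) + ((11505/55287 + 16609/(-14310)) - g(-274)) = (√17018 - 143494) + ((11505/55287 + 16609/(-14310)) - (-45 - 274)) = (-143494 + √17018) + ((11505*(1/55287) + 16609*(-1/14310)) - 1*(-319)) = (-143494 + √17018) + ((3835/18429 - 16609/14310) + 319) = (-143494 + √17018) + (-83736137/87906330 + 319) = (-143494 + √17018) + 27958383133/87906330 = -12586072533887/87906330 + √17018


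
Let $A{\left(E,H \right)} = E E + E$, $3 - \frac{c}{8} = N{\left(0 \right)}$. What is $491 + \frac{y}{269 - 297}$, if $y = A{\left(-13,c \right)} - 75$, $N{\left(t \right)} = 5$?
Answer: $\frac{13667}{28} \approx 488.11$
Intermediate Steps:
$c = -16$ ($c = 24 - 40 = -16$)
$A{\left(E,H \right)} = E + E^{2}$ ($A{\left(E,H \right)} = E^{2} + E = E + E^{2}$)
$y = 81$ ($y = - 13 \left(1 - 13\right) - 75 = \left(-13\right) \left(-12\right) - 75 = 156 - 75 = 81$)
$491 + \frac{y}{269 - 297} = 491 + \frac{81}{269 - 297} = 491 + \frac{81}{-28} = 491 + 81 \left(- \frac{1}{28}\right) = 491 - \frac{81}{28} = \frac{13667}{28}$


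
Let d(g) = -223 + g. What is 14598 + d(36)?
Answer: 14411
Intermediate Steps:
14598 + d(36) = 14598 + (-223 + 36) = 14598 - 187 = 14411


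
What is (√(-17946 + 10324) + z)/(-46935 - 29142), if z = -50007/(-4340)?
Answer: -211/1393140 - I*√7622/76077 ≈ -0.00015146 - 0.0011476*I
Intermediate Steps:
z = 50007/4340 (z = -50007*(-1/4340) = 50007/4340 ≈ 11.522)
(√(-17946 + 10324) + z)/(-46935 - 29142) = (√(-17946 + 10324) + 50007/4340)/(-46935 - 29142) = (√(-7622) + 50007/4340)/(-76077) = (I*√7622 + 50007/4340)*(-1/76077) = (50007/4340 + I*√7622)*(-1/76077) = -211/1393140 - I*√7622/76077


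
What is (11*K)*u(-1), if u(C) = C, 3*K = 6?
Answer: -22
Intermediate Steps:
K = 2 (K = (⅓)*6 = 2)
(11*K)*u(-1) = (11*2)*(-1) = 22*(-1) = -22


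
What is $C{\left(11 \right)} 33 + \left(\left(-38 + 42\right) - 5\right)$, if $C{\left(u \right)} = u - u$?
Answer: $-1$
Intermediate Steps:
$C{\left(u \right)} = 0$
$C{\left(11 \right)} 33 + \left(\left(-38 + 42\right) - 5\right) = 0 \cdot 33 + \left(\left(-38 + 42\right) - 5\right) = 0 + \left(4 - 5\right) = 0 - 1 = -1$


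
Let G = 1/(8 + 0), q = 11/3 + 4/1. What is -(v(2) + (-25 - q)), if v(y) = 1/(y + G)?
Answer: 1642/51 ≈ 32.196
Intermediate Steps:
q = 23/3 (q = 11*(⅓) + 4*1 = 11/3 + 4 = 23/3 ≈ 7.6667)
G = ⅛ (G = 1/8 = ⅛ ≈ 0.12500)
v(y) = 1/(⅛ + y) (v(y) = 1/(y + ⅛) = 1/(⅛ + y))
-(v(2) + (-25 - q)) = -(8/(1 + 8*2) + (-25 - 1*23/3)) = -(8/(1 + 16) + (-25 - 23/3)) = -(8/17 - 98/3) = -1*(-1642/51) = 1642/51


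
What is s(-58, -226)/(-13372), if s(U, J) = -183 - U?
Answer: 125/13372 ≈ 0.0093479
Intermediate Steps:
s(-58, -226)/(-13372) = (-183 - 1*(-58))/(-13372) = (-183 + 58)*(-1/13372) = -125*(-1/13372) = 125/13372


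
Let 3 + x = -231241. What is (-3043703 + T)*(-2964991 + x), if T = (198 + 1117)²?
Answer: 4201380590330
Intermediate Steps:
x = -231244 (x = -3 - 231241 = -231244)
T = 1729225 (T = 1315² = 1729225)
(-3043703 + T)*(-2964991 + x) = (-3043703 + 1729225)*(-2964991 - 231244) = -1314478*(-3196235) = 4201380590330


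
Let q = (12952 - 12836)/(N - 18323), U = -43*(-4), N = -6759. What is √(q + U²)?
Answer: 27*√6382541294/12541 ≈ 172.00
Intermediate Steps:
U = 172
q = -58/12541 (q = (12952 - 12836)/(-6759 - 18323) = 116/(-25082) = 116*(-1/25082) = -58/12541 ≈ -0.0046248)
√(q + U²) = √(-58/12541 + 172²) = √(-58/12541 + 29584) = √(371012886/12541) = 27*√6382541294/12541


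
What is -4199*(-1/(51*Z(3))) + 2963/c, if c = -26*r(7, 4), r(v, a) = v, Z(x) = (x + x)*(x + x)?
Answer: -137525/9828 ≈ -13.993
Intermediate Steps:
Z(x) = 4*x**2 (Z(x) = (2*x)*(2*x) = 4*x**2)
c = -182 (c = -26*7 = -182)
-4199*(-1/(51*Z(3))) + 2963/c = -4199/((17*(-3))*(4*3**2)) + 2963/(-182) = -4199/((-204*9)) + 2963*(-1/182) = -4199/((-51*36)) - 2963/182 = -4199/(-1836) - 2963/182 = -4199*(-1/1836) - 2963/182 = 247/108 - 2963/182 = -137525/9828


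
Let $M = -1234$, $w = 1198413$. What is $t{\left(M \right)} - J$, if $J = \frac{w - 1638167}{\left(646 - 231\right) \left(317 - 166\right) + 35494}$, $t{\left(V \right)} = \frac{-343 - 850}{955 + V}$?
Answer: $\frac{239795053}{27386361} \approx 8.756$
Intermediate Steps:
$t{\left(V \right)} = - \frac{1193}{955 + V}$
$J = - \frac{439754}{98159}$ ($J = \frac{1198413 - 1638167}{\left(646 - 231\right) \left(317 - 166\right) + 35494} = - \frac{439754}{415 \cdot 151 + 35494} = - \frac{439754}{62665 + 35494} = - \frac{439754}{98159} \approx -4.48$)
$t{\left(M \right)} - J = - \frac{1193}{955 - 1234} - - \frac{439754}{98159} = - \frac{1193}{-279} + \frac{439754}{98159} = \left(-1193\right) \left(- \frac{1}{279}\right) + \frac{439754}{98159} = \frac{1193}{279} + \frac{439754}{98159} = \frac{239795053}{27386361}$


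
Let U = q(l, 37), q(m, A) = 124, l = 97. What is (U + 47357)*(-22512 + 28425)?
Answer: 280755153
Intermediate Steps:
U = 124
(U + 47357)*(-22512 + 28425) = (124 + 47357)*(-22512 + 28425) = 47481*5913 = 280755153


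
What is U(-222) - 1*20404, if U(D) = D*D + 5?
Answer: 28885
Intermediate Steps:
U(D) = 5 + D**2 (U(D) = D**2 + 5 = 5 + D**2)
U(-222) - 1*20404 = (5 + (-222)**2) - 1*20404 = (5 + 49284) - 20404 = 49289 - 20404 = 28885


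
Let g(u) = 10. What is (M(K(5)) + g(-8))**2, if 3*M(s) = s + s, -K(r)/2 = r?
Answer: 100/9 ≈ 11.111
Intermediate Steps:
K(r) = -2*r
M(s) = 2*s/3 (M(s) = (s + s)/3 = (2*s)/3 = 2*s/3)
(M(K(5)) + g(-8))**2 = (2*(-2*5)/3 + 10)**2 = ((2/3)*(-10) + 10)**2 = (-20/3 + 10)**2 = (10/3)**2 = 100/9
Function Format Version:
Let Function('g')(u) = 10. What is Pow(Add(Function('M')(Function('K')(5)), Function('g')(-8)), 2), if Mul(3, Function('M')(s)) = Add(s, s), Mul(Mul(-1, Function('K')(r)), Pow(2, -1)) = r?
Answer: Rational(100, 9) ≈ 11.111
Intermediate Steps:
Function('K')(r) = Mul(-2, r)
Function('M')(s) = Mul(Rational(2, 3), s) (Function('M')(s) = Mul(Rational(1, 3), Add(s, s)) = Mul(Rational(1, 3), Mul(2, s)) = Mul(Rational(2, 3), s))
Pow(Add(Function('M')(Function('K')(5)), Function('g')(-8)), 2) = Pow(Add(Mul(Rational(2, 3), Mul(-2, 5)), 10), 2) = Pow(Add(Mul(Rational(2, 3), -10), 10), 2) = Pow(Add(Rational(-20, 3), 10), 2) = Pow(Rational(10, 3), 2) = Rational(100, 9)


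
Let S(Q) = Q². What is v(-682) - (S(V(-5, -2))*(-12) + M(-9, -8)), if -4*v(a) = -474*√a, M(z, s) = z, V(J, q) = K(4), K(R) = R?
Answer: 201 + 237*I*√682/2 ≈ 201.0 + 3094.6*I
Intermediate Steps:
V(J, q) = 4
v(a) = 237*√a/2 (v(a) = -(-237)*√a/2 = 237*√a/2)
v(-682) - (S(V(-5, -2))*(-12) + M(-9, -8)) = 237*√(-682)/2 - (4²*(-12) - 9) = 237*(I*√682)/2 - (16*(-12) - 9) = 237*I*√682/2 - (-192 - 9) = 237*I*√682/2 - 1*(-201) = 237*I*√682/2 + 201 = 201 + 237*I*√682/2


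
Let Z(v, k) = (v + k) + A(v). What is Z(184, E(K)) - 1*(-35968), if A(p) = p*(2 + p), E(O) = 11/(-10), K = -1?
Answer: 703749/10 ≈ 70375.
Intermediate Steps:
E(O) = -11/10 (E(O) = 11*(-⅒) = -11/10)
Z(v, k) = k + v + v*(2 + v) (Z(v, k) = (v + k) + v*(2 + v) = (k + v) + v*(2 + v) = k + v + v*(2 + v))
Z(184, E(K)) - 1*(-35968) = (-11/10 + 184 + 184*(2 + 184)) - 1*(-35968) = (-11/10 + 184 + 184*186) + 35968 = (-11/10 + 184 + 34224) + 35968 = 344069/10 + 35968 = 703749/10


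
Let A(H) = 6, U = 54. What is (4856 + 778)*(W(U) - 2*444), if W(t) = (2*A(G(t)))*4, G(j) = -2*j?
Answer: -4732560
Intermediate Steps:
W(t) = 48 (W(t) = (2*6)*4 = 12*4 = 48)
(4856 + 778)*(W(U) - 2*444) = (4856 + 778)*(48 - 2*444) = 5634*(48 - 888) = 5634*(-840) = -4732560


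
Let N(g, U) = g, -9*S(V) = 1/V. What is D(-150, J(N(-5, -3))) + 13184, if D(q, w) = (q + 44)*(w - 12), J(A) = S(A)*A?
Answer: 130210/9 ≈ 14468.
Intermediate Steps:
S(V) = -1/(9*V)
J(A) = -⅑ (J(A) = (-1/(9*A))*A = -⅑)
D(q, w) = (-12 + w)*(44 + q) (D(q, w) = (44 + q)*(-12 + w) = (-12 + w)*(44 + q))
D(-150, J(N(-5, -3))) + 13184 = (-528 - 12*(-150) + 44*(-⅑) - 150*(-⅑)) + 13184 = (-528 + 1800 - 44/9 + 50/3) + 13184 = 11554/9 + 13184 = 130210/9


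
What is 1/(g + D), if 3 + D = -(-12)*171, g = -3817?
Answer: -1/1768 ≈ -0.00056561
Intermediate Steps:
D = 2049 (D = -3 - (-12)*171 = -3 - 12*(-171) = -3 + 2052 = 2049)
1/(g + D) = 1/(-3817 + 2049) = 1/(-1768) = -1/1768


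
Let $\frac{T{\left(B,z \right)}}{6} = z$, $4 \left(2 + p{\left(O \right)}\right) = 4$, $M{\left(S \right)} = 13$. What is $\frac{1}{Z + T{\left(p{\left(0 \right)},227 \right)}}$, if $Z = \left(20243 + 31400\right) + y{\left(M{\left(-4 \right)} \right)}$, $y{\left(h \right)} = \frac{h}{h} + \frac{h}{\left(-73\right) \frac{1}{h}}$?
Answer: $\frac{73}{3869269} \approx 1.8867 \cdot 10^{-5}$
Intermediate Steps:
$p{\left(O \right)} = -1$ ($p{\left(O \right)} = -2 + \frac{1}{4} \cdot 4 = -2 + 1 = -1$)
$T{\left(B,z \right)} = 6 z$
$y{\left(h \right)} = 1 - \frac{h^{2}}{73}$ ($y{\left(h \right)} = 1 + h \left(- \frac{h}{73}\right) = 1 - \frac{h^{2}}{73}$)
$Z = \frac{3769843}{73}$ ($Z = \left(20243 + 31400\right) + \left(1 - \frac{13^{2}}{73}\right) = 51643 + \left(1 - \frac{169}{73}\right) = 51643 - \frac{96}{73} = \frac{3769843}{73} \approx 51642.0$)
$\frac{1}{Z + T{\left(p{\left(0 \right)},227 \right)}} = \frac{1}{\frac{3769843}{73} + 6 \cdot 227} = \frac{1}{\frac{3769843}{73} + 1362} = \frac{1}{\frac{3869269}{73}} = \frac{73}{3869269}$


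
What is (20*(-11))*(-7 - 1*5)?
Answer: 2640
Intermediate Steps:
(20*(-11))*(-7 - 1*5) = -220*(-7 - 5) = -220*(-12) = 2640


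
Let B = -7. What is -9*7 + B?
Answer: -70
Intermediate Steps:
-9*7 + B = -9*7 - 7 = -63 - 7 = -70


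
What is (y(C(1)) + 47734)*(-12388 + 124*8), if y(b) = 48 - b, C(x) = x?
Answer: -544512276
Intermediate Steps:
(y(C(1)) + 47734)*(-12388 + 124*8) = ((48 - 1*1) + 47734)*(-12388 + 124*8) = ((48 - 1) + 47734)*(-12388 + 992) = (47 + 47734)*(-11396) = 47781*(-11396) = -544512276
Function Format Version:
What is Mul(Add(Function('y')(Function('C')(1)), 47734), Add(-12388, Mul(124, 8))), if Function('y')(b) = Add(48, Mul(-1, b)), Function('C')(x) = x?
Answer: -544512276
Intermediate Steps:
Mul(Add(Function('y')(Function('C')(1)), 47734), Add(-12388, Mul(124, 8))) = Mul(Add(Add(48, Mul(-1, 1)), 47734), Add(-12388, Mul(124, 8))) = Mul(Add(Add(48, -1), 47734), Add(-12388, 992)) = Mul(Add(47, 47734), -11396) = Mul(47781, -11396) = -544512276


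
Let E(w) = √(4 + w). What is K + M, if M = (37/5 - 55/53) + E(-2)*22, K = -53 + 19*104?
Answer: 511281/265 + 22*√2 ≈ 1960.5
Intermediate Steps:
K = 1923 (K = -53 + 1976 = 1923)
M = 1686/265 + 22*√2 (M = (37/5 - 55/53) + √(4 - 2)*22 = (37*(⅕) - 55*1/53) + √2*22 = (37/5 - 55/53) + 22*√2 = 1686/265 + 22*√2 ≈ 37.475)
K + M = 1923 + (1686/265 + 22*√2) = 511281/265 + 22*√2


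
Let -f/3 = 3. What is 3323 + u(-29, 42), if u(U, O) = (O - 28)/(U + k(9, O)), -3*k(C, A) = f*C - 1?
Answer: 16573/5 ≈ 3314.6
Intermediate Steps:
f = -9 (f = -3*3 = -9)
k(C, A) = 1/3 + 3*C (k(C, A) = -(-9*C - 1)/3 = -(-1 - 9*C)/3 = 1/3 + 3*C)
u(U, O) = (-28 + O)/(82/3 + U) (u(U, O) = (O - 28)/(U + (1/3 + 3*9)) = (-28 + O)/(U + (1/3 + 27)) = (-28 + O)/(U + 82/3) = (-28 + O)/(82/3 + U))
3323 + u(-29, 42) = 3323 + 3*(-28 + 42)/(82 + 3*(-29)) = 3323 + 3*14/(82 - 87) = 3323 + 3*14/(-5) = 3323 + 3*(-1/5)*14 = 3323 - 42/5 = 16573/5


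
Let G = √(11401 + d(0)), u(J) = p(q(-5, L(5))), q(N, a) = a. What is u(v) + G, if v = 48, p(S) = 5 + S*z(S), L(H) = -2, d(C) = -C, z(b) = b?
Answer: 9 + √11401 ≈ 115.78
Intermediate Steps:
p(S) = 5 + S² (p(S) = 5 + S*S = 5 + S²)
u(J) = 9 (u(J) = 5 + (-2)² = 5 + 4 = 9)
G = √11401 (G = √(11401 - 1*0) = √(11401 + 0) = √11401 ≈ 106.78)
u(v) + G = 9 + √11401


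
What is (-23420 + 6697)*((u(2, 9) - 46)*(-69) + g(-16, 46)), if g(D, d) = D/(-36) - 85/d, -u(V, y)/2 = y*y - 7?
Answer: -92665872229/414 ≈ -2.2383e+8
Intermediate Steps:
u(V, y) = 14 - 2*y**2 (u(V, y) = -2*(y*y - 7) = -2*(y**2 - 7) = -2*(-7 + y**2) = 14 - 2*y**2)
g(D, d) = -85/d - D/36 (g(D, d) = D*(-1/36) - 85/d = -D/36 - 85/d = -85/d - D/36)
(-23420 + 6697)*((u(2, 9) - 46)*(-69) + g(-16, 46)) = (-23420 + 6697)*(((14 - 2*9**2) - 46)*(-69) + (-85/46 - 1/36*(-16))) = -16723*(((14 - 2*81) - 46)*(-69) + (-85*1/46 + 4/9)) = -16723*(((14 - 162) - 46)*(-69) + (-85/46 + 4/9)) = -16723*((-148 - 46)*(-69) - 581/414) = -16723*(-194*(-69) - 581/414) = -16723*(13386 - 581/414) = -16723*5541223/414 = -92665872229/414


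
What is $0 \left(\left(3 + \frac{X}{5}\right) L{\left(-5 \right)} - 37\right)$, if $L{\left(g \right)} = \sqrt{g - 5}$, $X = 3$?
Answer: $0$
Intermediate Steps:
$L{\left(g \right)} = \sqrt{-5 + g}$
$0 \left(\left(3 + \frac{X}{5}\right) L{\left(-5 \right)} - 37\right) = 0 \left(\left(3 + \frac{3}{5}\right) \sqrt{-5 - 5} - 37\right) = 0 \left(\left(3 + 3 \cdot \frac{1}{5}\right) \sqrt{-10} - 37\right) = 0 \left(\left(3 + \frac{3}{5}\right) i \sqrt{10} - 37\right) = 0 \left(\frac{18 i \sqrt{10}}{5} - 37\right) = 0 \left(-37 + \frac{18 i \sqrt{10}}{5}\right) = 0$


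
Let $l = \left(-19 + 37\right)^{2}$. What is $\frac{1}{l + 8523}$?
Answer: $\frac{1}{8847} \approx 0.00011303$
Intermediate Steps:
$l = 324$ ($l = 18^{2} = 324$)
$\frac{1}{l + 8523} = \frac{1}{324 + 8523} = \frac{1}{8847}$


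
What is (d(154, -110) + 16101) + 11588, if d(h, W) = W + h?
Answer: 27733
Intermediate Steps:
(d(154, -110) + 16101) + 11588 = ((-110 + 154) + 16101) + 11588 = (44 + 16101) + 11588 = 16145 + 11588 = 27733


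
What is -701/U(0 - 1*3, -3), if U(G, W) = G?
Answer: 701/3 ≈ 233.67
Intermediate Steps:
-701/U(0 - 1*3, -3) = -701/(0 - 1*3) = -701/(0 - 3) = -701/(-3) = -701*(-⅓) = 701/3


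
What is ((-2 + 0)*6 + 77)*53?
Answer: 3445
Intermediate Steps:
((-2 + 0)*6 + 77)*53 = (-2*6 + 77)*53 = (-12 + 77)*53 = 65*53 = 3445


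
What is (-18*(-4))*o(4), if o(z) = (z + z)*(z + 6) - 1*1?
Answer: 5688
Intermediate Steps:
o(z) = -1 + 2*z*(6 + z) (o(z) = (2*z)*(6 + z) - 1 = 2*z*(6 + z) - 1 = -1 + 2*z*(6 + z))
(-18*(-4))*o(4) = (-18*(-4))*(-1 + 2*4² + 12*4) = 72*(-1 + 2*16 + 48) = 72*(-1 + 32 + 48) = 72*79 = 5688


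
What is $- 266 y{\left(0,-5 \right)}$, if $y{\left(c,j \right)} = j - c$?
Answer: $1330$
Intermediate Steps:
$- 266 y{\left(0,-5 \right)} = - 266 \left(-5 - 0\right) = - 266 \left(-5 + 0\right) = \left(-266\right) \left(-5\right) = 1330$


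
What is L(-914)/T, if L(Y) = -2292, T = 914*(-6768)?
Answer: 191/515496 ≈ 0.00037052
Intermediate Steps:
T = -6185952
L(-914)/T = -2292/(-6185952) = -2292*(-1/6185952) = 191/515496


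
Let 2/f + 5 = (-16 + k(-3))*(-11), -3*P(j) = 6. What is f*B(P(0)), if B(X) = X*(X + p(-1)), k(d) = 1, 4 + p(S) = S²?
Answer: ⅛ ≈ 0.12500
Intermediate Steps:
P(j) = -2 (P(j) = -⅓*6 = -2)
p(S) = -4 + S²
B(X) = X*(-3 + X) (B(X) = X*(X + (-4 + (-1)²)) = X*(X + (-4 + 1)) = X*(X - 3) = X*(-3 + X))
f = 1/80 (f = 2/(-5 + (-16 + 1)*(-11)) = 2/(-5 - 15*(-11)) = 2/(-5 + 165) = 2/160 = 2*(1/160) = 1/80 ≈ 0.012500)
f*B(P(0)) = (-2*(-3 - 2))/80 = (-2*(-5))/80 = (1/80)*10 = ⅛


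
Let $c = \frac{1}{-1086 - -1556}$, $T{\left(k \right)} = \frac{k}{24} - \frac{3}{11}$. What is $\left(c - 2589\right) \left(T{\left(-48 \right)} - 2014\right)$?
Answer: $\frac{26988050391}{5170} \approx 5.2201 \cdot 10^{6}$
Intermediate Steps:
$T{\left(k \right)} = - \frac{3}{11} + \frac{k}{24}$ ($T{\left(k \right)} = k \frac{1}{24} - \frac{3}{11} = \frac{k}{24} - \frac{3}{11} = - \frac{3}{11} + \frac{k}{24}$)
$c = \frac{1}{470}$ ($c = \frac{1}{-1086 + 1556} = \frac{1}{470} \approx 0.0021277$)
$\left(c - 2589\right) \left(T{\left(-48 \right)} - 2014\right) = \left(\frac{1}{470} - 2589\right) \left(\left(- \frac{3}{11} + \frac{1}{24} \left(-48\right)\right) - 2014\right) = - \frac{1216829 \left(\left(- \frac{3}{11} - 2\right) - 2014\right)}{470} = - \frac{1216829 \left(- \frac{25}{11} - 2014\right)}{470} = \left(- \frac{1216829}{470}\right) \left(- \frac{22179}{11}\right) = \frac{26988050391}{5170}$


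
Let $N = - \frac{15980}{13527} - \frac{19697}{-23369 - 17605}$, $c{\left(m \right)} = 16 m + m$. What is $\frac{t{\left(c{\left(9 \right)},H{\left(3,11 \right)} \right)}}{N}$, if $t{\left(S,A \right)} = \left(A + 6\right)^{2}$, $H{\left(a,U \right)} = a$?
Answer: $- \frac{14964893046}{129441067} \approx -115.61$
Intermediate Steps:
$c{\left(m \right)} = 17 m$
$t{\left(S,A \right)} = \left(6 + A\right)^{2}$
$N = - \frac{129441067}{184751766}$ ($N = \left(-15980\right) \frac{1}{13527} - \frac{19697}{-40974} = - \frac{15980}{13527} - - \frac{19697}{40974} = - \frac{15980}{13527} + \frac{19697}{40974} = - \frac{129441067}{184751766} \approx -0.70062$)
$\frac{t{\left(c{\left(9 \right)},H{\left(3,11 \right)} \right)}}{N} = \frac{\left(6 + 3\right)^{2}}{- \frac{129441067}{184751766}} = 9^{2} \left(- \frac{184751766}{129441067}\right) = 81 \left(- \frac{184751766}{129441067}\right) = - \frac{14964893046}{129441067}$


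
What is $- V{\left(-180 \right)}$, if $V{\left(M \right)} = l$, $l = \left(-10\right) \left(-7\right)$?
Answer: $-70$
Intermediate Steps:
$l = 70$
$V{\left(M \right)} = 70$
$- V{\left(-180 \right)} = \left(-1\right) 70 = -70$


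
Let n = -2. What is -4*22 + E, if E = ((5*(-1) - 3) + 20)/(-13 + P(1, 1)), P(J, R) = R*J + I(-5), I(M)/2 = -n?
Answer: -179/2 ≈ -89.500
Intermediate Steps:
I(M) = 4 (I(M) = 2*(-1*(-2)) = 2*2 = 4)
P(J, R) = 4 + J*R (P(J, R) = R*J + 4 = J*R + 4 = 4 + J*R)
E = -3/2 (E = ((5*(-1) - 3) + 20)/(-13 + (4 + 1*1)) = ((-5 - 3) + 20)/(-13 + (4 + 1)) = (-8 + 20)/(-13 + 5) = 12/(-8) = 12*(-1/8) = -3/2 ≈ -1.5000)
-4*22 + E = -4*22 - 3/2 = -88 - 3/2 = -179/2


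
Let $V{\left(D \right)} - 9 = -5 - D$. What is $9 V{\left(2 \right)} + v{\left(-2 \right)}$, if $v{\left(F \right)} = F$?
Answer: $16$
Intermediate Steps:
$V{\left(D \right)} = 4 - D$ ($V{\left(D \right)} = 9 - \left(5 + D\right) = 4 - D$)
$9 V{\left(2 \right)} + v{\left(-2 \right)} = 9 \left(4 - 2\right) - 2 = 9 \cdot 2 - 2 = 18 - 2 = 16$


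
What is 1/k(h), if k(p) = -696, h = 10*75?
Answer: -1/696 ≈ -0.0014368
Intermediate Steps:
h = 750
1/k(h) = 1/(-696) = -1/696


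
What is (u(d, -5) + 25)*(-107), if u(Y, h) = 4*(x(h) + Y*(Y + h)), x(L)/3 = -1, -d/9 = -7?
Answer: -1565303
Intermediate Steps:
d = 63 (d = -9*(-7) = 63)
x(L) = -3 (x(L) = 3*(-1) = -3)
u(Y, h) = -12 + 4*Y*(Y + h) (u(Y, h) = 4*(-3 + Y*(Y + h)) = -12 + 4*Y*(Y + h))
(u(d, -5) + 25)*(-107) = ((-12 + 4*63**2 + 4*63*(-5)) + 25)*(-107) = ((-12 + 4*3969 - 1260) + 25)*(-107) = ((-12 + 15876 - 1260) + 25)*(-107) = (14604 + 25)*(-107) = 14629*(-107) = -1565303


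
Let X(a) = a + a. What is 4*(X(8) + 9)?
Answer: 100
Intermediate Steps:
X(a) = 2*a
4*(X(8) + 9) = 4*(2*8 + 9) = 4*(16 + 9) = 4*25 = 100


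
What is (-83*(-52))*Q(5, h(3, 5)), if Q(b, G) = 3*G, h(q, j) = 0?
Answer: 0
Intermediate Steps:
(-83*(-52))*Q(5, h(3, 5)) = (-83*(-52))*(3*0) = 4316*0 = 0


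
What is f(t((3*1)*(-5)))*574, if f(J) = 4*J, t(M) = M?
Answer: -34440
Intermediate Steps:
f(t((3*1)*(-5)))*574 = (4*((3*1)*(-5)))*574 = (4*(3*(-5)))*574 = (4*(-15))*574 = -60*574 = -34440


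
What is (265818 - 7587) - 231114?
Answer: 27117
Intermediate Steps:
(265818 - 7587) - 231114 = 258231 - 231114 = 27117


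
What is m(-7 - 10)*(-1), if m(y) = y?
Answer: 17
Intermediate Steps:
m(-7 - 10)*(-1) = (-7 - 10)*(-1) = -17*(-1) = 17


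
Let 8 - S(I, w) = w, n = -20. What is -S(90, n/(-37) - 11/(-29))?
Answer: -7597/1073 ≈ -7.0801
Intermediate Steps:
S(I, w) = 8 - w
-S(90, n/(-37) - 11/(-29)) = -(8 - (-20/(-37) - 11/(-29))) = -(8 - (-20*(-1/37) - 11*(-1/29))) = -(8 - (20/37 + 11/29)) = -(8 - 1*987/1073) = -(8 - 987/1073) = -1*7597/1073 = -7597/1073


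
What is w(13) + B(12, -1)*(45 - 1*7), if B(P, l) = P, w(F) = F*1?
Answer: 469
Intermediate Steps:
w(F) = F
w(13) + B(12, -1)*(45 - 1*7) = 13 + 12*(45 - 1*7) = 13 + 12*(45 - 7) = 13 + 12*38 = 13 + 456 = 469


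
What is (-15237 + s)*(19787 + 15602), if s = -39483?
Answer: -1936486080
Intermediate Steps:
(-15237 + s)*(19787 + 15602) = (-15237 - 39483)*(19787 + 15602) = -54720*35389 = -1936486080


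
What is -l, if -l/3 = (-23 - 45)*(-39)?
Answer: 7956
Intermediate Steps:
l = -7956 (l = -3*(-23 - 45)*(-39) = -(-204)*(-39) = -3*2652 = -7956)
-l = -1*(-7956) = 7956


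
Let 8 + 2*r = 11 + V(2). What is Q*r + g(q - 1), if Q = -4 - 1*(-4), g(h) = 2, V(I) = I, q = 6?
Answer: 2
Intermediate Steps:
Q = 0 (Q = -4 + 4 = 0)
r = 5/2 (r = -4 + (11 + 2)/2 = -4 + (1/2)*13 = -4 + 13/2 = 5/2 ≈ 2.5000)
Q*r + g(q - 1) = 0*(5/2) + 2 = 0 + 2 = 2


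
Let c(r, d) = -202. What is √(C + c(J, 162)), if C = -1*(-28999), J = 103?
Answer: √28797 ≈ 169.70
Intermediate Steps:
C = 28999
√(C + c(J, 162)) = √(28999 - 202) = √28797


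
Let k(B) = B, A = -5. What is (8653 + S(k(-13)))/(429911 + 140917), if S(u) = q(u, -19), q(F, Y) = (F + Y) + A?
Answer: 718/47569 ≈ 0.015094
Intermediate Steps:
q(F, Y) = -5 + F + Y (q(F, Y) = (F + Y) - 5 = -5 + F + Y)
S(u) = -24 + u (S(u) = -5 + u - 19 = -24 + u)
(8653 + S(k(-13)))/(429911 + 140917) = (8653 + (-24 - 13))/(429911 + 140917) = (8653 - 37)/570828 = 8616*(1/570828) = 718/47569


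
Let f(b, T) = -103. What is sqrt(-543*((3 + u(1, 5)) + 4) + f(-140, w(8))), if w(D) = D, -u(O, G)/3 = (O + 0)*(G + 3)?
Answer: 2*sqrt(2282) ≈ 95.541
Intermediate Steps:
u(O, G) = -3*O*(3 + G) (u(O, G) = -3*(O + 0)*(G + 3) = -3*O*(3 + G))
sqrt(-543*((3 + u(1, 5)) + 4) + f(-140, w(8))) = sqrt(-543*((3 - 3*1*(3 + 5)) + 4) - 103) = sqrt(-543*((3 - 3*1*8) + 4) - 103) = sqrt(-543*((3 - 24) + 4) - 103) = sqrt(-543*(-21 + 4) - 103) = sqrt(-543*(-17) - 103) = sqrt(9231 - 103) = sqrt(9128) = 2*sqrt(2282)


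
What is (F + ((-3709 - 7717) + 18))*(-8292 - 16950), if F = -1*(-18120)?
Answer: -169424304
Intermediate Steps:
F = 18120
(F + ((-3709 - 7717) + 18))*(-8292 - 16950) = (18120 + ((-3709 - 7717) + 18))*(-8292 - 16950) = (18120 + (-11426 + 18))*(-25242) = (18120 - 11408)*(-25242) = 6712*(-25242) = -169424304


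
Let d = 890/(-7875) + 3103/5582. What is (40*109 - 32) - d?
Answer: 38046367571/8791650 ≈ 4327.6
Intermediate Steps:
d = 3893629/8791650 (d = 890*(-1/7875) + 3103*(1/5582) = -178/1575 + 3103/5582 = 3893629/8791650 ≈ 0.44288)
(40*109 - 32) - d = (40*109 - 32) - 1*3893629/8791650 = (4360 - 32) - 3893629/8791650 = 4328 - 3893629/8791650 = 38046367571/8791650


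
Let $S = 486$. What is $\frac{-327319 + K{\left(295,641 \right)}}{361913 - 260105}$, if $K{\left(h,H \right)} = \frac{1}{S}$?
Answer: $- \frac{159077033}{49478688} \approx -3.2151$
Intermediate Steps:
$K{\left(h,H \right)} = \frac{1}{486}$
$\frac{-327319 + K{\left(295,641 \right)}}{361913 - 260105} = \frac{-327319 + \frac{1}{486}}{361913 - 260105} = - \frac{159077033}{486 \cdot 101808} = \left(- \frac{159077033}{486}\right) \frac{1}{101808} = - \frac{159077033}{49478688}$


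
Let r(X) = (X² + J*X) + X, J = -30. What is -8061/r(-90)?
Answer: -2687/3570 ≈ -0.75266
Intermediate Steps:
r(X) = X² - 29*X (r(X) = (X² - 30*X) + X = X² - 29*X)
-8061/r(-90) = -8061*(-1/(90*(-29 - 90))) = -8061/((-90*(-119))) = -8061/10710 = -8061*1/10710 = -2687/3570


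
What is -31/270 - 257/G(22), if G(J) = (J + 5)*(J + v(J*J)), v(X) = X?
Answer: -4564/34155 ≈ -0.13363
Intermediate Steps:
G(J) = (5 + J)*(J + J**2) (G(J) = (J + 5)*(J + J*J) = (5 + J)*(J + J**2))
-31/270 - 257/G(22) = -31/270 - 257*1/(22*(5 + 22**2 + 6*22)) = -31*1/270 - 257*1/(22*(5 + 484 + 132)) = -31/270 - 257/(22*621) = -31/270 - 257/13662 = -4564/34155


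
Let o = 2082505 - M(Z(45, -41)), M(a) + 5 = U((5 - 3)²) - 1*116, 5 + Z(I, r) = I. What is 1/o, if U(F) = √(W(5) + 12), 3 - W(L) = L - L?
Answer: 2082626/4337331055861 + √15/4337331055861 ≈ 4.8016e-7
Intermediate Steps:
Z(I, r) = -5 + I
W(L) = 3 (W(L) = 3 - (L - L) = 3 - 1*0 = 3 + 0 = 3)
U(F) = √15 (U(F) = √(3 + 12) = √15)
M(a) = -121 + √15 (M(a) = -5 + (√15 - 1*116) = -5 + (√15 - 116) = -5 + (-116 + √15) = -121 + √15)
o = 2082626 - √15 (o = 2082505 - (-121 + √15) = 2082505 + (121 - √15) = 2082626 - √15 ≈ 2.0826e+6)
1/o = 1/(2082626 - √15)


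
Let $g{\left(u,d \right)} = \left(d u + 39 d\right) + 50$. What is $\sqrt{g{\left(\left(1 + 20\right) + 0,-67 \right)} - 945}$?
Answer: $i \sqrt{4915} \approx 70.107 i$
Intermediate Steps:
$g{\left(u,d \right)} = 50 + 39 d + d u$ ($g{\left(u,d \right)} = \left(39 d + d u\right) + 50 = 50 + 39 d + d u$)
$\sqrt{g{\left(\left(1 + 20\right) + 0,-67 \right)} - 945} = \sqrt{\left(50 + 39 \left(-67\right) - 67 \left(\left(1 + 20\right) + 0\right)\right) - 945} = \sqrt{\left(50 - 2613 - 67 \left(21 + 0\right)\right) - 945} = \sqrt{\left(50 - 2613 - 1407\right) - 945} = \sqrt{-3970 - 945} = \sqrt{-4915} = i \sqrt{4915}$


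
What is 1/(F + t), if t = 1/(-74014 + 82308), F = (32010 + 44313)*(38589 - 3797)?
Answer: 8294/22024134893905 ≈ 3.7659e-10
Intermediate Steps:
F = 2655429816 (F = 76323*34792 = 2655429816)
t = 1/8294 ≈ 0.00012057
1/(F + t) = 1/(2655429816 + 1/8294) = 1/(22024134893905/8294) = 8294/22024134893905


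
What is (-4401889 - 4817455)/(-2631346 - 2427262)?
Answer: 576209/316163 ≈ 1.8225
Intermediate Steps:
(-4401889 - 4817455)/(-2631346 - 2427262) = -9219344/(-5058608) = -9219344*(-1/5058608) = 576209/316163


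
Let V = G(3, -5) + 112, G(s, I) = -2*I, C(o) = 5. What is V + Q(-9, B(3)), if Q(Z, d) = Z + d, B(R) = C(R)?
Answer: 118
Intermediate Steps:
B(R) = 5
V = 122 (V = -2*(-5) + 112 = 10 + 112 = 122)
V + Q(-9, B(3)) = 122 + (-9 + 5) = 122 - 4 = 118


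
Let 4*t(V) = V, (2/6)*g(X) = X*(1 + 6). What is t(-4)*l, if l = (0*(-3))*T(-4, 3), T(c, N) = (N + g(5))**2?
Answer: 0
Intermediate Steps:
g(X) = 21*X (g(X) = 3*(X*(1 + 6)) = 3*(X*7) = 3*(7*X) = 21*X)
t(V) = V/4
T(c, N) = (105 + N)**2 (T(c, N) = (N + 21*5)**2 = (N + 105)**2 = (105 + N)**2)
l = 0 (l = (0*(-3))*(105 + 3)**2 = 0*108**2 = 0*11664 = 0)
t(-4)*l = ((1/4)*(-4))*0 = -1*0 = 0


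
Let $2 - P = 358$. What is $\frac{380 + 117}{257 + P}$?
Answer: $- \frac{497}{99} \approx -5.0202$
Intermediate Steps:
$P = -356$ ($P = 2 - 358 = -356$)
$\frac{380 + 117}{257 + P} = \frac{380 + 117}{257 - 356} = \frac{497}{-99} = 497 \left(- \frac{1}{99}\right) = - \frac{497}{99}$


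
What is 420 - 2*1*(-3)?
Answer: 426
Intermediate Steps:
420 - 2*1*(-3) = 420 - 2*(-3) = 420 + 6 = 426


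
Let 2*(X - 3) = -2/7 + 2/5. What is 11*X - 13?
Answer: 722/35 ≈ 20.629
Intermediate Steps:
X = 107/35 (X = 3 + (-2/7 + 2/5)/2 = 3 + (-2*⅐ + 2*(⅕))/2 = 3 + (-2/7 + ⅖)/2 = 3 + (½)*(4/35) = 3 + 2/35 = 107/35 ≈ 3.0571)
11*X - 13 = 11*(107/35) - 13 = 1177/35 - 13 = 722/35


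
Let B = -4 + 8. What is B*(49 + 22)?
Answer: 284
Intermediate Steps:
B = 4
B*(49 + 22) = 4*(49 + 22) = 4*71 = 284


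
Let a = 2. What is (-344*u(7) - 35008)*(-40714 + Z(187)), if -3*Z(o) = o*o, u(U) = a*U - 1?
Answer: 2067580760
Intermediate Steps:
u(U) = -1 + 2*U (u(U) = 2*U - 1 = -1 + 2*U)
Z(o) = -o²/3 (Z(o) = -o*o/3 = -o²/3)
(-344*u(7) - 35008)*(-40714 + Z(187)) = (-344*(-1 + 2*7) - 35008)*(-40714 - ⅓*187²) = (-344*(-1 + 14) - 35008)*(-40714 - ⅓*34969) = (-344*13 - 35008)*(-40714 - 34969/3) = (-4472 - 35008)*(-157111/3) = -39480*(-157111/3) = 2067580760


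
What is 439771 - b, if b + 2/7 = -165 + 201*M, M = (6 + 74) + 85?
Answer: 2847399/7 ≈ 4.0677e+5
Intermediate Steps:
M = 165 (M = 80 + 85 = 165)
b = 230998/7 (b = -2/7 + (-165 + 201*165) = -2/7 + (-165 + 33165) = -2/7 + 33000 = 230998/7 ≈ 33000.)
439771 - b = 439771 - 1*230998/7 = 439771 - 230998/7 = 2847399/7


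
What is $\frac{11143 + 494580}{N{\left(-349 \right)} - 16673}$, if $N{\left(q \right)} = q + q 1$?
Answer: $- \frac{505723}{17371} \approx -29.113$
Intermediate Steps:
$N{\left(q \right)} = 2 q$ ($N{\left(q \right)} = q + q = 2 q$)
$\frac{11143 + 494580}{N{\left(-349 \right)} - 16673} = \frac{11143 + 494580}{2 \left(-349\right) - 16673} = \frac{505723}{-698 - 16673} = \frac{505723}{-17371} = 505723 \left(- \frac{1}{17371}\right) = - \frac{505723}{17371}$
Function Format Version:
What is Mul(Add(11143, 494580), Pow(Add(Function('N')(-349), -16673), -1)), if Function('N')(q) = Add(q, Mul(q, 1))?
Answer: Rational(-505723, 17371) ≈ -29.113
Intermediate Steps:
Function('N')(q) = Mul(2, q) (Function('N')(q) = Add(q, q) = Mul(2, q))
Mul(Add(11143, 494580), Pow(Add(Function('N')(-349), -16673), -1)) = Mul(Add(11143, 494580), Pow(Add(Mul(2, -349), -16673), -1)) = Mul(505723, Pow(Add(-698, -16673), -1)) = Mul(505723, Pow(-17371, -1)) = Mul(505723, Rational(-1, 17371)) = Rational(-505723, 17371)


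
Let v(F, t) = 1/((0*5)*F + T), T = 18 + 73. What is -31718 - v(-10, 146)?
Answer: -2886339/91 ≈ -31718.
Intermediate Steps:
T = 91
v(F, t) = 1/91 (v(F, t) = 1/((0*5)*F + 91) = 1/(0*F + 91) = 1/(0 + 91) = 1/91)
-31718 - v(-10, 146) = -31718 - 1*1/91 = -31718 - 1/91 = -2886339/91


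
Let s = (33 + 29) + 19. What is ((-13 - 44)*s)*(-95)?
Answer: 438615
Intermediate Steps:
s = 81 (s = 62 + 19 = 81)
((-13 - 44)*s)*(-95) = ((-13 - 44)*81)*(-95) = -57*81*(-95) = -4617*(-95) = 438615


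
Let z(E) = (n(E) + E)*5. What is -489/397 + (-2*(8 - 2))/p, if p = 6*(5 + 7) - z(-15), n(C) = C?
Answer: -18887/14689 ≈ -1.2858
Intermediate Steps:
z(E) = 10*E (z(E) = (E + E)*5 = (2*E)*5 = 10*E)
p = 222 (p = 6*(5 + 7) - 10*(-15) = 6*12 - 1*(-150) = 72 + 150 = 222)
-489/397 + (-2*(8 - 2))/p = -489/397 - 2*(8 - 2)/222 = -489*1/397 - 2*6*(1/222) = -489/397 - 12*1/222 = -489/397 - 2/37 = -18887/14689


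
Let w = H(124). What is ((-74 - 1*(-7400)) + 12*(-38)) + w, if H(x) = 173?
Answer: 7043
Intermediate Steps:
w = 173
((-74 - 1*(-7400)) + 12*(-38)) + w = ((-74 - 1*(-7400)) + 12*(-38)) + 173 = ((-74 + 7400) - 456) + 173 = (7326 - 456) + 173 = 6870 + 173 = 7043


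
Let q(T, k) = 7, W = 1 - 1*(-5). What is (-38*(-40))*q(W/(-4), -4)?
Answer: 10640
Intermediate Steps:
W = 6 (W = 1 + 5 = 6)
(-38*(-40))*q(W/(-4), -4) = -38*(-40)*7 = 1520*7 = 10640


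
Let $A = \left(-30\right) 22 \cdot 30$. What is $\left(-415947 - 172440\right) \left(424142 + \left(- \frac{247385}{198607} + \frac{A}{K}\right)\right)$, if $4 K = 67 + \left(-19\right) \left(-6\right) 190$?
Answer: $- \frac{1076870937523704623541}{4315134289} \approx -2.4956 \cdot 10^{11}$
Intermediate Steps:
$A = -19800$ ($A = \left(-660\right) 30 = -19800$)
$K = \frac{21727}{4}$ ($K = \frac{67 + \left(-19\right) \left(-6\right) 190}{4} = \frac{67 + 114 \cdot 190}{4} = \frac{67 + 21660}{4} = \frac{1}{4} \cdot 21727 = \frac{21727}{4} \approx 5431.8$)
$\left(-415947 - 172440\right) \left(424142 + \left(- \frac{247385}{198607} + \frac{A}{K}\right)\right) = \left(-415947 - 172440\right) \left(424142 - \left(\frac{79200}{21727} + \frac{247385}{198607}\right)\right) = - 588387 \left(424142 - \frac{21104608295}{4315134289}\right) = \left(-588387\right) \frac{1830208582996743}{4315134289} = - \frac{1076870937523704623541}{4315134289}$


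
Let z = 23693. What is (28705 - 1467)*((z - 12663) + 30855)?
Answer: 1140863630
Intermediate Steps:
(28705 - 1467)*((z - 12663) + 30855) = (28705 - 1467)*((23693 - 12663) + 30855) = 27238*(11030 + 30855) = 27238*41885 = 1140863630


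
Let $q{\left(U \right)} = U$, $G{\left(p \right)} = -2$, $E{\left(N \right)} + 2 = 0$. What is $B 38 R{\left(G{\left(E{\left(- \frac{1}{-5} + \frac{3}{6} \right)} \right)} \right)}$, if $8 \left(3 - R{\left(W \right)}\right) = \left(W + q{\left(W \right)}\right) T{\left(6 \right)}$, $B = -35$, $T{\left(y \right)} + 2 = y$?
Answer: $-6650$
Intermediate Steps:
$E{\left(N \right)} = -2$ ($E{\left(N \right)} = -2 + 0 = -2$)
$T{\left(y \right)} = -2 + y$
$R{\left(W \right)} = 3 - W$ ($R{\left(W \right)} = 3 - \frac{\left(W + W\right) \left(-2 + 6\right)}{8} = 3 - \frac{2 W 4}{8} = 3 - \frac{8 W}{8} = 3 - W$)
$B 38 R{\left(G{\left(E{\left(- \frac{1}{-5} + \frac{3}{6} \right)} \right)} \right)} = \left(-35\right) 38 \left(3 - -2\right) = - 1330 \left(3 + 2\right) = \left(-1330\right) 5 = -6650$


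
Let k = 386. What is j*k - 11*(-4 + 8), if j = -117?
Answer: -45206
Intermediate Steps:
j*k - 11*(-4 + 8) = -117*386 - 11*(-4 + 8) = -45162 - 11*4 = -45162 - 44 = -45206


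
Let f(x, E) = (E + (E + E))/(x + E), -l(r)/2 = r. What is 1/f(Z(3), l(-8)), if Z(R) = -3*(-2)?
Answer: 11/24 ≈ 0.45833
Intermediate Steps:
Z(R) = 6
l(r) = -2*r
f(x, E) = 3*E/(E + x) (f(x, E) = (E + 2*E)/(E + x) = (3*E)/(E + x) = 3*E/(E + x))
1/f(Z(3), l(-8)) = 1/(3*(-2*(-8))/(-2*(-8) + 6)) = 1/(3*16/(16 + 6)) = 1/(3*16/22) = 1/(3*16*(1/22)) = 1/(24/11) = 11/24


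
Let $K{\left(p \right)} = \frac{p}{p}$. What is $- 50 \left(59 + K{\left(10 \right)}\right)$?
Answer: $-3000$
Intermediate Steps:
$K{\left(p \right)} = 1$
$- 50 \left(59 + K{\left(10 \right)}\right) = - 50 \left(59 + 1\right) = \left(-50\right) 60 = -3000$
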